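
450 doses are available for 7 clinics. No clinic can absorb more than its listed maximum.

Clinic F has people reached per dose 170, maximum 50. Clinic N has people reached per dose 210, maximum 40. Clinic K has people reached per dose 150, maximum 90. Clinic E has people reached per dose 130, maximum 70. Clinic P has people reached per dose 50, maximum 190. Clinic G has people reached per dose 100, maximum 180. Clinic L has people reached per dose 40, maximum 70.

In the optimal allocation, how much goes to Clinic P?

20

Order the clinics by people reached per dose: Clinic N 210 > Clinic F 170 > Clinic K 150 > Clinic E 130 > Clinic G 100 > Clinic P 50 > Clinic L 40.
Give Clinic N 40 to hit its cap of 40 ; 410 left.
Give Clinic F 50 to hit its cap of 50 ; 360 left.
Clinic K takes 90 to reach its cap of 90 ; 270 left.
Give Clinic E 70 to hit its cap of 70 ; 200 left.
Give Clinic G 180 to hit its cap of 180 ; 20 left.
Clinic P: +20 (room for 190) → 20. Pool exhausted.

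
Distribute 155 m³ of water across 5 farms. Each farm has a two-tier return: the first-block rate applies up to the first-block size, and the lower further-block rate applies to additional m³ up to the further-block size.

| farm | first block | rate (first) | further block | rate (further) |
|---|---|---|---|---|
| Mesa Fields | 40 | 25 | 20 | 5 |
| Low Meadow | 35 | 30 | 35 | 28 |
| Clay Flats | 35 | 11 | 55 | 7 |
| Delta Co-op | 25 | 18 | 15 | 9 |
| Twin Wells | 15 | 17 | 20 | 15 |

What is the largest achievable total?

Rank every tier by rate: Low Meadow/T1 30 > Low Meadow/T2 28 > Mesa Fields/T1 25 > Delta Co-op/T1 18 > Twin Wells/T1 17 > Twin Wells/T2 15 > Clay Flats/T1 11 > Delta Co-op/T2 9 > Clay Flats/T2 7 > Mesa Fields/T2 5.
Low Meadow T1 at 30: fill all 35 ; 120 left.
Fill Low Meadow T2 block (35 at 28) ; 85 left.
Mesa Fields T1 at 25: fill all 40 ; 45 left.
Delta Co-op T1 at 18: fill all 25 ; 20 left.
Twin Wells T1 at 17: fill all 15 ; 5 left.
5 remain; put them into Twin Wells T2 at 15.
Total = 30×35 + 28×35 + 25×40 + 18×25 + 17×15 + 15×5 = 3810.

3810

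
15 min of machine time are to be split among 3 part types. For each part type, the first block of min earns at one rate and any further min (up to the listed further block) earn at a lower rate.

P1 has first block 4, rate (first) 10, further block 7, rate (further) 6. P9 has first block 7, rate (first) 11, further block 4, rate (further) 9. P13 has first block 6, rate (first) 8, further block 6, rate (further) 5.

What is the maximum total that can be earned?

153

Rank every tier by rate: P9/first 11 > P1/first 10 > P9/second 9 > P13/first 8 > P1/second 6 > P13/second 5.
P9/first (11): +7 ; 8 left.
P1/first (10): +4 ; 4 left.
P9 second at 9: fill all 4 ; 0 left.
Total = 11×7 + 10×4 + 9×4 = 153.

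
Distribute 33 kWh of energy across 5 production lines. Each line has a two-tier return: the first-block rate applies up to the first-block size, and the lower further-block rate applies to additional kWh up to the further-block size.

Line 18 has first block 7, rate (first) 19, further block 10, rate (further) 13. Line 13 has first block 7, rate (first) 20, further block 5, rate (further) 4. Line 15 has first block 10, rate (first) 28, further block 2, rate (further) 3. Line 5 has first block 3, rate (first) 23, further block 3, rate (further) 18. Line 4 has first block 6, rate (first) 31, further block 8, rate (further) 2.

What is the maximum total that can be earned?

Treat each block as its own option and order by rate: Line 4/first 31 > Line 15/first 28 > Line 5/first 23 > Line 13/first 20 > Line 18/first 19 > Line 5/second 18 > Line 18/second 13 > Line 13/second 4 > Line 15/second 3 > Line 4/second 2.
Line 4 first at 31: fill all 6 — 27 left.
Line 15 first at 28: fill all 10 — 17 left.
Line 5 first at 23: fill all 3 — 14 left.
Line 13/first (20): +7 — 7 left.
Fill Line 18 first block (7 at 19) — 0 left.
Total = 31×6 + 28×10 + 23×3 + 20×7 + 19×7 = 808.

808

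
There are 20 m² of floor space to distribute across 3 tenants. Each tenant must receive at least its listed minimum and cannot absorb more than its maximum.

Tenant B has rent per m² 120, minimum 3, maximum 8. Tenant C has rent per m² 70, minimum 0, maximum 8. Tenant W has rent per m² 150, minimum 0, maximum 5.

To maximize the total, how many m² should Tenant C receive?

7

Meeting every minimum uses 3+0+0 = 3 m², leaving 17.
Order the tenants by rent per m²: Tenant W 150 > Tenant B 120 > Tenant C 70.
Tenant W takes 5 more to reach its cap of 5 ; 12 left.
Tenant B: +5 to 8 (cap) ; 7 left.
Tenant C has room for 8 more but only 7 remain, so it gets 7.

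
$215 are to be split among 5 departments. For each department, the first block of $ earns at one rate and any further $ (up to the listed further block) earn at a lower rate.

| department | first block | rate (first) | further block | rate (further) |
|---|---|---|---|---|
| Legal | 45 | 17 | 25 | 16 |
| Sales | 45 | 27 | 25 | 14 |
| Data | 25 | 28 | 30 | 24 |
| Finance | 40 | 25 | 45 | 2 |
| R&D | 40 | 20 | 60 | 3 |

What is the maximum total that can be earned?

5030

Treat each block as its own option and order by rate: Data/tier1 28 > Sales/tier1 27 > Finance/tier1 25 > Data/tier2 24 > R&D/tier1 20 > Legal/tier1 17 > Legal/tier2 16 > Sales/tier2 14 > R&D/tier2 3 > Finance/tier2 2.
Data tier1 at 28: fill all 25 → 190 left.
Fill Sales tier1 block (45 at 27) → 145 left.
Finance tier1 at 25: fill all 40 → 105 left.
Fill Data tier2 block (30 at 24) → 75 left.
R&D/tier1 (20): +40 → 35 left.
Legal/tier1: +35 of 45 at 17; pool empty.
Total = 28×25 + 27×45 + 25×40 + 24×30 + 20×40 + 17×35 = 5030.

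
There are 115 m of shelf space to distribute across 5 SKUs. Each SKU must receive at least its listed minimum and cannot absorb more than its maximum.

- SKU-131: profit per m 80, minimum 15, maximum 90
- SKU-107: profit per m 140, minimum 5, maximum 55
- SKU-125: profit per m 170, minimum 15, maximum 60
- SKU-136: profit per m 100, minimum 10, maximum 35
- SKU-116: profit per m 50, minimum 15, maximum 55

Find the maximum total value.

15250

Meeting every minimum uses 15+5+15+10+15 = 60 m, leaving 55.
Order the SKUs by profit per m: SKU-125 170 > SKU-107 140 > SKU-136 100 > SKU-131 80 > SKU-116 50.
Give SKU-125 45 more to hit its cap of 60 ; 10 left.
Only 10 left; SKU-107 takes them to reach 15.
Total = 80×15 + 140×15 + 170×60 + 100×10 + 50×15 = 15250.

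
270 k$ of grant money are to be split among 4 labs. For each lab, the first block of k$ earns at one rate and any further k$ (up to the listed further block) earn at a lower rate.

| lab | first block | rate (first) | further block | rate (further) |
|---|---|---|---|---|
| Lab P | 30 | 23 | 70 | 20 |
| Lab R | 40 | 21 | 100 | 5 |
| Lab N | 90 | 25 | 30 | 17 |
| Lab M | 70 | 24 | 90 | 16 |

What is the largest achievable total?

6260

Rank every tier by rate: Lab N/T1 25 > Lab M/T1 24 > Lab P/T1 23 > Lab R/T1 21 > Lab P/T2 20 > Lab N/T2 17 > Lab M/T2 16 > Lab R/T2 5.
Lab N/T1 (25): +90 ; 180 left.
Lab M/T1 (24): +70 ; 110 left.
Fill Lab P T1 block (30 at 23) ; 80 left.
Lab R T1 at 21: fill all 40 ; 40 left.
Lab P T2 at 20: only 40 left, fill 40.
Total = 25×90 + 24×70 + 23×30 + 21×40 + 20×40 = 6260.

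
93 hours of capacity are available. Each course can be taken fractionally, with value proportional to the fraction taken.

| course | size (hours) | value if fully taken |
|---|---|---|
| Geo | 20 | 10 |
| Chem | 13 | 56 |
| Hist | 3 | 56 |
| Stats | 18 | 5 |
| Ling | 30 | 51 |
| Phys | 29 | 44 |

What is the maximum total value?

Rank by value-to-size ratio: Hist 56/3≈18.7, Chem 56/13≈4.31, Ling 51/30≈1.7, Phys 44/29≈1.52, Geo 10/20≈0.5, Stats 5/18≈0.278.
All 3 hours of Hist fit (value 56) → 90 remain.
Chem: take in full, 13 hours for value 56 → 77 left.
Take all of Ling (30 hours, value 51) → 47 hours left.
Phys: take in full, 29 hours for value 44 → 18 left.
Fill the last 18 hours with part of Geo: 18/20 of it earns 9.
Total value = 216.

216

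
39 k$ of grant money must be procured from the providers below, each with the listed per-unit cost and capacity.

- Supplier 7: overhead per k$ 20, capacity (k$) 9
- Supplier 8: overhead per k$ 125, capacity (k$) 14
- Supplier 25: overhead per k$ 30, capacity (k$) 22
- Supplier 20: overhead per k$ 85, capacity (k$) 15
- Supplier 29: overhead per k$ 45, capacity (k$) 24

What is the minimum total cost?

1200

Use providers in increasing cost order.
Take 9 from Supplier 7 at 20 ; need 30 more.
Supplier 25 at 30: take all 22 k$ ; 8 still needed.
Take 8 from Supplier 29 at 45 to finish.
Supplier 20, Supplier 8: unused.
Cost = 9×20 + 22×30 + 8×45 = 1200.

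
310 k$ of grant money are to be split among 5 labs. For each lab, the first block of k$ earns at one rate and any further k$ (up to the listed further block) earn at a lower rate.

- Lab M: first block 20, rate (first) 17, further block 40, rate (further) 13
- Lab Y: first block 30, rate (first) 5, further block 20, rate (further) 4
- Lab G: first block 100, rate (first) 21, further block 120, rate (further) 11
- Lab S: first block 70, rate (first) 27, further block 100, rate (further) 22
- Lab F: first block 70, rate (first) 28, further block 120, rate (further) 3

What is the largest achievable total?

7520

Order all 10 blocks by rate: Lab F/tier1 28 > Lab S/tier1 27 > Lab S/tier2 22 > Lab G/tier1 21 > Lab M/tier1 17 > Lab M/tier2 13 > Lab G/tier2 11 > Lab Y/tier1 5 > Lab Y/tier2 4 > Lab F/tier2 3.
Lab F/tier1 (28): +70 → 240 left.
Fill Lab S tier1 block (70 at 27) → 170 left.
Lab S/tier2 (22): +100 → 70 left.
70 remain; put them into Lab G tier1 at 21.
Total = 28×70 + 27×70 + 22×100 + 21×70 = 7520.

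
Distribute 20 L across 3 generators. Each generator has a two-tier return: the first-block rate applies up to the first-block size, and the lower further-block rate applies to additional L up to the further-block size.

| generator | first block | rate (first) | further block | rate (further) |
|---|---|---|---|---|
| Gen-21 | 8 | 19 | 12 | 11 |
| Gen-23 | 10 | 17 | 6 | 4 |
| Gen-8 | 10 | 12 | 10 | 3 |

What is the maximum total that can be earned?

346

Rank every tier by rate: Gen-21/T1 19 > Gen-23/T1 17 > Gen-8/T1 12 > Gen-21/T2 11 > Gen-23/T2 4 > Gen-8/T2 3.
Gen-21/T1 (19): +8 → 12 left.
Fill Gen-23 T1 block (10 at 17) → 2 left.
Gen-8/T1: +2 of 10 at 12; pool empty.
Total = 19×8 + 17×10 + 12×2 = 346.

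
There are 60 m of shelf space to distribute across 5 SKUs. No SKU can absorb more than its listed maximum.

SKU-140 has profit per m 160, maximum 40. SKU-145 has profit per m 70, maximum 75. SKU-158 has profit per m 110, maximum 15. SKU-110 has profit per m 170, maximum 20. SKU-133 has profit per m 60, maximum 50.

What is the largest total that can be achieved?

Order the SKUs by profit per m: SKU-110 170 > SKU-140 160 > SKU-158 110 > SKU-145 70 > SKU-133 60.
SKU-110: +20 to 20 (cap) ; 40 left.
SKU-140 takes 40 to reach its cap of 40 ; 0 left.
Total = 160×40 + 170×20 = 9800.

9800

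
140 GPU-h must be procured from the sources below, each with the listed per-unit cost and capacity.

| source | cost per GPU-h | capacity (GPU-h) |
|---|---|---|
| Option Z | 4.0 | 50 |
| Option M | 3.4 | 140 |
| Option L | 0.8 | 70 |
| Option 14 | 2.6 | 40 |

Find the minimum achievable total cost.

Cheapest first:
Take 70 from Option L at 0.8 ; need 70 more.
Option 14 (2.6): use full 40 ; 30 GPU-h to go.
Take 30 from Option M at 3.4 to finish.
Option Z: unused.
Cost = 70×0.8 + 40×2.6 + 30×3.4 = 262.

262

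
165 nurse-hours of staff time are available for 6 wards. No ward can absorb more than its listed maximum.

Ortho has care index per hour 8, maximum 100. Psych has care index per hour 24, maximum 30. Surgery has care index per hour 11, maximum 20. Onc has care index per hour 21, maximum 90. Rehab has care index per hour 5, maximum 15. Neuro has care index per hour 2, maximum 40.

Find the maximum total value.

3030

Highest care index per hour first: Psych 24 > Onc 21 > Surgery 11 > Ortho 8 > Rehab 5 > Neuro 2.
Psych takes 30 to reach its cap of 30 → 135 left.
Onc: +90 to 90 (cap) → 45 left.
Give Surgery 20 to hit its cap of 20 → 25 left.
Only 25 left; Ortho takes them to reach 25.
Total = 8×25 + 24×30 + 11×20 + 21×90 = 3030.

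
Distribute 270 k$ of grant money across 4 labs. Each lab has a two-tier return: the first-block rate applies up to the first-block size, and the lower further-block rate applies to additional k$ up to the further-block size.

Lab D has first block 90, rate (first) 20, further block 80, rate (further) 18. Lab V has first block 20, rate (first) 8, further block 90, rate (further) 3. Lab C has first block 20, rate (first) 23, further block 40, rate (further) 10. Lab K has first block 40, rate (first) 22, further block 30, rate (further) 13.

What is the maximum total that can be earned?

Treat each block as its own option and order by rate: Lab C/tier1 23 > Lab K/tier1 22 > Lab D/tier1 20 > Lab D/tier2 18 > Lab K/tier2 13 > Lab C/tier2 10 > Lab V/tier1 8 > Lab V/tier2 3.
Fill Lab C tier1 block (20 at 23) → 250 left.
Lab K/tier1 (22): +40 → 210 left.
Fill Lab D tier1 block (90 at 20) → 120 left.
Fill Lab D tier2 block (80 at 18) → 40 left.
Fill Lab K tier2 block (30 at 13) → 10 left.
Lab C/tier2: +10 of 40 at 10; pool empty.
Total = 23×20 + 22×40 + 20×90 + 18×80 + 13×30 + 10×10 = 5070.

5070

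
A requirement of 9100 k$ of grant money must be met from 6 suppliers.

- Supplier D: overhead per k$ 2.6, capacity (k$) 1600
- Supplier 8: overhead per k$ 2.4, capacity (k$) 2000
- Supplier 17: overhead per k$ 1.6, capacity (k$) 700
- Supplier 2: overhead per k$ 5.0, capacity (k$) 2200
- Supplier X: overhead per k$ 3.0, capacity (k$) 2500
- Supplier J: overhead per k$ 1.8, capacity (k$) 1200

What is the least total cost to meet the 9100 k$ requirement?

25240

Use suppliers in increasing cost order.
Supplier 17 at 1.6: take all 700 k$ ; 8400 still needed.
Supplier J at 1.8: take all 1200 k$ ; 7200 still needed.
Supplier 8 at 2.4: take all 2000 k$ ; 5200 still needed.
Take 1600 from Supplier D at 2.6 ; need 3600 more.
Supplier X at 3.0: take all 2500 k$ ; 1100 still needed.
Supplier 2 at 5.0: take 1100 of its 2200 ; requirement met.
Cost = 700×1.6 + 1200×1.8 + 2000×2.4 + 1600×2.6 + 2500×3.0 + 1100×5.0 = 25240.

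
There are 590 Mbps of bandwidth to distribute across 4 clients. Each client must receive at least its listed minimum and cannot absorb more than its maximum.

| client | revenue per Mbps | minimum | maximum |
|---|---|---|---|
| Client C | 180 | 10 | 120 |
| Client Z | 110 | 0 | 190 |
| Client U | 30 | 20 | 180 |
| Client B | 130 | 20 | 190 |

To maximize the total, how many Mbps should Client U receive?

90

Meeting every minimum uses 10+0+20+20 = 50 Mbps, leaving 540.
Order the clients by revenue per Mbps: Client C 180 > Client B 130 > Client Z 110 > Client U 30.
Client C: +110 to 120 (cap) — 430 left.
Give Client B 170 more to hit its cap of 190 — 260 left.
Client Z: +190 to 190 (cap) — 70 left.
Only 70 left; Client U takes them to reach 90.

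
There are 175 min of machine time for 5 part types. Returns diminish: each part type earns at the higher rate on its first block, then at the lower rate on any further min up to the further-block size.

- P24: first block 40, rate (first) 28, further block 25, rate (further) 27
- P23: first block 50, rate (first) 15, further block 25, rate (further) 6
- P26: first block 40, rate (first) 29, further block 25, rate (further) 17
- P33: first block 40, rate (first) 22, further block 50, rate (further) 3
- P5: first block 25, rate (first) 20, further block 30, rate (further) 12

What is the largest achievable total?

Order all 10 blocks by rate: P26/first 29 > P24/first 28 > P24/second 27 > P33/first 22 > P5/first 20 > P26/second 17 > P23/first 15 > P5/second 12 > P23/second 6 > P33/second 3.
P26 first at 29: fill all 40 → 135 left.
P24/first (28): +40 → 95 left.
P24 second at 27: fill all 25 → 70 left.
P33/first (22): +40 → 30 left.
Fill P5 first block (25 at 20) → 5 left.
5 remain; put them into P26 second at 17.
Total = 29×40 + 28×40 + 27×25 + 22×40 + 20×25 + 17×5 = 4420.

4420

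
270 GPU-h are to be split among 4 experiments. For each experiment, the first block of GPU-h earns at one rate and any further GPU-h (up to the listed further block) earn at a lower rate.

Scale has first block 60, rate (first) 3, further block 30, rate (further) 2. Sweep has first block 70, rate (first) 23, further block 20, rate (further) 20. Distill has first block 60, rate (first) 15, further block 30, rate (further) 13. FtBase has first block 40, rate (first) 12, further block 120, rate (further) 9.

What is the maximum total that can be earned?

Rank every tier by rate: Sweep/tier1 23 > Sweep/tier2 20 > Distill/tier1 15 > Distill/tier2 13 > FtBase/tier1 12 > FtBase/tier2 9 > Scale/tier1 3 > Scale/tier2 2.
Sweep tier1 at 23: fill all 70 ; 200 left.
Sweep tier2 at 20: fill all 20 ; 180 left.
Distill tier1 at 15: fill all 60 ; 120 left.
Fill Distill tier2 block (30 at 13) ; 90 left.
FtBase/tier1 (12): +40 ; 50 left.
50 remain; put them into FtBase tier2 at 9.
Total = 23×70 + 20×20 + 15×60 + 13×30 + 12×40 + 9×50 = 4230.

4230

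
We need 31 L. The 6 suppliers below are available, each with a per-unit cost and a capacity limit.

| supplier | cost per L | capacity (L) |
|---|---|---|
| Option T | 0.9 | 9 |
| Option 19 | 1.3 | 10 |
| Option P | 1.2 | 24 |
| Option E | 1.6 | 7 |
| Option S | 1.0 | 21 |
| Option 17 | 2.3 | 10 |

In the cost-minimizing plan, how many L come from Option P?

1

Use suppliers in increasing cost order.
Option T (0.9): use full 9 ; 22 L to go.
Option S (1.0): use full 21 ; 1 L to go.
Option P at 1.2: take 1 of its 24 ; requirement met.
Option 19, Option E, Option 17: unused.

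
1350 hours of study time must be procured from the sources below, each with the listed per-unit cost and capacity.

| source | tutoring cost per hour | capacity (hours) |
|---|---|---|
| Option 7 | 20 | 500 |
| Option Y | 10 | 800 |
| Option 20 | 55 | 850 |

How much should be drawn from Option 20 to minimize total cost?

Fill from the cheapest source first.
Option Y at 10: take all 800 hours — 550 still needed.
Option 7 (20): use full 500 — 50 hours to go.
Option 20 at 55: take 50 of its 850 — requirement met.

50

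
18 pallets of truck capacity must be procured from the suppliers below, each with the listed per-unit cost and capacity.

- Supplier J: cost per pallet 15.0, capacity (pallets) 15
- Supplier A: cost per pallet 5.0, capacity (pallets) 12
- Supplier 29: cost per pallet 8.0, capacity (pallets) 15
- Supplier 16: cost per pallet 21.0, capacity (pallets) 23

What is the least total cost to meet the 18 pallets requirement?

Cheapest first:
Take 12 from Supplier A at 5.0 ; need 6 more.
Supplier 29 at 8.0: take 6 of its 15 ; requirement met.
Supplier J, Supplier 16: unused.
Cost = 12×5.0 + 6×8.0 = 108.

108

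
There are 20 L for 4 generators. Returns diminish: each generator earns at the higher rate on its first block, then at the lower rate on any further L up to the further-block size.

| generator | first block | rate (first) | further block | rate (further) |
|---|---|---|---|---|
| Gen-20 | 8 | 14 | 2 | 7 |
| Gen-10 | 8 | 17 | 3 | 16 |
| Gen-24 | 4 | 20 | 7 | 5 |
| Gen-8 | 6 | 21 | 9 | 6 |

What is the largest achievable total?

374

Rank every tier by rate: Gen-8/tier1 21 > Gen-24/tier1 20 > Gen-10/tier1 17 > Gen-10/tier2 16 > Gen-20/tier1 14 > Gen-20/tier2 7 > Gen-8/tier2 6 > Gen-24/tier2 5.
Fill Gen-8 tier1 block (6 at 21) ; 14 left.
Fill Gen-24 tier1 block (4 at 20) ; 10 left.
Fill Gen-10 tier1 block (8 at 17) ; 2 left.
Gen-10 tier2 at 16: only 2 left, fill 2.
Total = 21×6 + 20×4 + 17×8 + 16×2 = 374.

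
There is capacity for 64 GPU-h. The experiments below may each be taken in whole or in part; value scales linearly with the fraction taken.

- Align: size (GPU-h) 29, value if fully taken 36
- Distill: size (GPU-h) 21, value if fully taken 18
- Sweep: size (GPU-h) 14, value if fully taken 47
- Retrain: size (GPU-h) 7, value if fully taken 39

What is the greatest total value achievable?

134

Best value per unit of size first: Retrain 39/7≈5.57, Sweep 47/14≈3.36, Align 36/29≈1.24, Distill 18/21≈0.857.
All 7 GPU-h of Retrain fit (value 39) ; 57 remain.
Take all of Sweep (14 GPU-h, value 47) ; 43 GPU-h left.
All 29 GPU-h of Align fit (value 36) ; 14 remain.
Only 14 GPU-h remain; take 14/21 of Distill for value 18×14/21 = 12.
Total value = 134.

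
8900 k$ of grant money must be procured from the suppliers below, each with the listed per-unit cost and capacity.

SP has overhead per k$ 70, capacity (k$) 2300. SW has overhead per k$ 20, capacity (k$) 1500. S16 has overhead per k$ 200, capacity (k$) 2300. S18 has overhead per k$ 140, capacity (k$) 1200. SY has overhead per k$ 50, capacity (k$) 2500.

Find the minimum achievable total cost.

764000

Cheapest first:
SW (20): use full 1500 → 7400 k$ to go.
SY at 50: take all 2500 k$ → 4900 still needed.
Take 2300 from SP at 70 → need 2600 more.
S18 (140): use full 1200 → 1400 k$ to go.
S16 (200): take the remaining 1400 → done.
Cost = 1500×20 + 2500×50 + 2300×70 + 1200×140 + 1400×200 = 764000.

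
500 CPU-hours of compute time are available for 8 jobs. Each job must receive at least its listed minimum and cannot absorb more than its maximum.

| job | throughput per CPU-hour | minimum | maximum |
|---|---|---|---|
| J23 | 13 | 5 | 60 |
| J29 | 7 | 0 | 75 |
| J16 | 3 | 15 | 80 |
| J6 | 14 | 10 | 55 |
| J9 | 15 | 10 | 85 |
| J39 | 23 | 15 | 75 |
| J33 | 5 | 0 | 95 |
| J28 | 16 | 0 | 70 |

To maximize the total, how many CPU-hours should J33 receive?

65

Meeting every minimum uses 5+0+15+10+10+15+0+0 = 55 CPU-hours, leaving 445.
Order the jobs by throughput per CPU-hour: J39 23 > J28 16 > J9 15 > J6 14 > J23 13 > J29 7 > J33 5 > J16 3.
J39: +60 to 75 (cap) ; 385 left.
Give J28 70 more to hit its cap of 70 ; 315 left.
Give J9 75 more to hit its cap of 85 ; 240 left.
Give J6 45 more to hit its cap of 55 ; 195 left.
J23: +55 to 60 (cap) ; 140 left.
J29 takes 75 more to reach its cap of 75 ; 65 left.
Only 65 left; J33 takes them to reach 65.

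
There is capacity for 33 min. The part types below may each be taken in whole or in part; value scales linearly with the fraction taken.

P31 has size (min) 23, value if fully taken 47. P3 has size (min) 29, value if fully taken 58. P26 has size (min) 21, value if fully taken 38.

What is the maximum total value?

Sort by value density: P31 47/23≈2.04, P3 58/29≈2, P26 38/21≈1.81.
P31: take in full, 23 min for value 47 → 10 left.
Only 10 min remain; take 10/29 of P3 for value 58×10/29 = 20.
Total value = 67.

67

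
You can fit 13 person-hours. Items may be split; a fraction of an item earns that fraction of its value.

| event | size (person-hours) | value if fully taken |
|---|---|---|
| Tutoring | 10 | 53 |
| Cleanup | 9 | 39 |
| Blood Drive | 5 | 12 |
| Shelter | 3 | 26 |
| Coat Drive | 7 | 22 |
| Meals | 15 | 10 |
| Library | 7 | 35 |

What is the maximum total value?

79

Rank by value-to-size ratio: Shelter 26/3≈8.67, Tutoring 53/10≈5.3, Library 35/7≈5, Cleanup 39/9≈4.33, Coat Drive 22/7≈3.14, Blood Drive 12/5≈2.4, Meals 10/15≈0.667.
Shelter: take in full, 3 person-hours for value 26 ; 10 left.
All 10 person-hours of Tutoring fit (value 53) ; 0 remain.
Total value = 79.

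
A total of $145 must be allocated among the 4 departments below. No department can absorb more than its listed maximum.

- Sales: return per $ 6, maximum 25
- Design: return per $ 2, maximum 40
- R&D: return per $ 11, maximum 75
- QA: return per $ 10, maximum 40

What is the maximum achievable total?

1385

Order the departments by return per $: R&D 11 > QA 10 > Sales 6 > Design 2.
R&D takes 75 to reach its cap of 75 ; 70 left.
Give QA 40 to hit its cap of 40 ; 30 left.
Sales takes 25 to reach its cap of 25 ; 5 left.
Design has room for 40 but only 5 remain, so it gets 5.
Total = 6×25 + 2×5 + 11×75 + 10×40 = 1385.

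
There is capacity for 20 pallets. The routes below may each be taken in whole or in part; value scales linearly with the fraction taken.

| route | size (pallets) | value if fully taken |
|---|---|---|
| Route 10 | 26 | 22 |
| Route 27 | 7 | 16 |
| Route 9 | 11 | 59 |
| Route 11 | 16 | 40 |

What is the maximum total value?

Best value per unit of size first: Route 9 59/11≈5.36, Route 11 40/16≈2.5, Route 27 16/7≈2.29, Route 10 22/26≈0.846.
Take all of Route 9 (11 pallets, value 59) → 9 pallets left.
9 pallets left: a 9/16 share of Route 11 gives 40×9/16 = 22.5.
Total value = 81.5.

81.5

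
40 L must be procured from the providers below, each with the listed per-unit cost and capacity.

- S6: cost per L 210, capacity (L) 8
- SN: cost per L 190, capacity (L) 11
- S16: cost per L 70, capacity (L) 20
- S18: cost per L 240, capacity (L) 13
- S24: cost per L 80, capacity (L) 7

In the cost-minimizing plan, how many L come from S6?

Fill from the cheapest provider first.
S16 (70): use full 20 — 20 L to go.
S24 (80): use full 7 — 13 L to go.
SN at 190: take all 11 L — 2 still needed.
S6 (210): take the remaining 2 — done.
S18: unused.

2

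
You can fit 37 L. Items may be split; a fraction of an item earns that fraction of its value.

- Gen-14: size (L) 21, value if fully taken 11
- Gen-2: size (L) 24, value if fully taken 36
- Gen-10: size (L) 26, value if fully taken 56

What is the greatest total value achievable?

72.5

Sort by value density: Gen-10 56/26≈2.15, Gen-2 36/24≈1.5, Gen-14 11/21≈0.524.
Take all of Gen-10 (26 L, value 56) → 11 L left.
11 L left: a 11/24 share of Gen-2 gives 36×11/24 = 16.5.
Total value = 72.5.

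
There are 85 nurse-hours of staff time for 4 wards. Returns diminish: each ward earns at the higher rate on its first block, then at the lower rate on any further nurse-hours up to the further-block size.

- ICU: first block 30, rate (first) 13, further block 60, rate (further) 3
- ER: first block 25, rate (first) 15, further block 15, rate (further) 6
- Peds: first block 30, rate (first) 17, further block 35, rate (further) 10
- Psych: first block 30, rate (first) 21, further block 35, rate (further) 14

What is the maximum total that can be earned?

Treat each block as its own option and order by rate: Psych/T1 21 > Peds/T1 17 > ER/T1 15 > Psych/T2 14 > ICU/T1 13 > Peds/T2 10 > ER/T2 6 > ICU/T2 3.
Psych T1 at 21: fill all 30 — 55 left.
Peds/T1 (17): +30 — 25 left.
ER/T1 (15): +25 — 0 left.
Total = 21×30 + 17×30 + 15×25 = 1515.

1515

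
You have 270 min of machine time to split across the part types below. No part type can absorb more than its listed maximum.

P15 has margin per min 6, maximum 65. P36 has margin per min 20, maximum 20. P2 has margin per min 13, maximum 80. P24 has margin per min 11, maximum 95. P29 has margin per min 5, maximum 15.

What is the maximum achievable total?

2925

Highest margin per min first: P36 20 > P2 13 > P24 11 > P15 6 > P29 5.
P36: +20 to 20 (cap) → 250 left.
P2: +80 to 80 (cap) → 170 left.
P24: +95 to 95 (cap) → 75 left.
P15: +65 to 65 (cap) → 10 left.
P29 has room for 15 but only 10 remain, so it gets 10.
Total = 6×65 + 20×20 + 13×80 + 11×95 + 5×10 = 2925.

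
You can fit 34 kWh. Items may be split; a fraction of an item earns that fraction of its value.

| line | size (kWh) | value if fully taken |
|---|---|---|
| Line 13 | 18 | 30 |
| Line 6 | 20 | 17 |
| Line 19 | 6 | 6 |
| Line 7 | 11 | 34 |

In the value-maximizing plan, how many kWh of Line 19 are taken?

Best value per unit of size first: Line 7 34/11≈3.09, Line 13 30/18≈1.67, Line 19 6/6≈1, Line 6 17/20≈0.85.
All 11 kWh of Line 7 fit (value 34) ; 23 remain.
All 18 kWh of Line 13 fit (value 30) ; 5 remain.
Only 5 kWh remain; take 5/6 of Line 19 for value 6×5/6 = 5.

5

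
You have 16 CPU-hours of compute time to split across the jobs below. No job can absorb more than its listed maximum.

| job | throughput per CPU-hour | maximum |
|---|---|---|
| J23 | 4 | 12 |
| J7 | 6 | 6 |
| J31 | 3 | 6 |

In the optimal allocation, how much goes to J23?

Rank by throughput per CPU-hour: J7 6 > J23 4 > J31 3.
J7 takes 6 to reach its cap of 6 → 10 left.
Only 10 left; J23 takes them to reach 10.

10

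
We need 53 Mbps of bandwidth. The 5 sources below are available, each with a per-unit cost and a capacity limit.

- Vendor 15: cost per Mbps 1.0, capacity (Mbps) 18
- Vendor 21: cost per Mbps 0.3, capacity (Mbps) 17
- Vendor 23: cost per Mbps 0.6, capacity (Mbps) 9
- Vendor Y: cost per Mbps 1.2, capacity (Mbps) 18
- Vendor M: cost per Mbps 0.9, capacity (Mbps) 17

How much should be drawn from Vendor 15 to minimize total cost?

10

Fill from the cheapest source first.
Vendor 21 at 0.3: take all 17 Mbps — 36 still needed.
Vendor 23 (0.6): use full 9 — 27 Mbps to go.
Vendor M (0.9): use full 17 — 10 Mbps to go.
Vendor 15 (1.0): take the remaining 10 — done.
Vendor Y: unused.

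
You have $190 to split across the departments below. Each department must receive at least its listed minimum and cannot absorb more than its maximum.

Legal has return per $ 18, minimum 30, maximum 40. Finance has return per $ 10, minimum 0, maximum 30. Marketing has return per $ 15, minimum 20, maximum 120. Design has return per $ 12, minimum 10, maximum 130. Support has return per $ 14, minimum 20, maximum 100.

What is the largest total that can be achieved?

Meeting every minimum uses 30+0+20+10+20 = 80 $, leaving 110.
Rank by return per $: Legal 18 > Marketing 15 > Support 14 > Design 12 > Finance 10.
Legal: +10 to 40 (cap) → 100 left.
Marketing: +100 to 120 (cap) → 0 left.
Total = 18×40 + 15×120 + 12×10 + 14×20 = 2920.

2920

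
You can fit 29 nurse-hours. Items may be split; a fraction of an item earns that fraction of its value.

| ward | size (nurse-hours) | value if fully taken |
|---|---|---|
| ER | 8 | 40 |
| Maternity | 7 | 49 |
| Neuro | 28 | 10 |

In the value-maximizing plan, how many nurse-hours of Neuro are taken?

Best value per unit of size first: Maternity 49/7≈7, ER 40/8≈5, Neuro 10/28≈0.357.
Take all of Maternity (7 nurse-hours, value 49) — 22 nurse-hours left.
ER: take in full, 8 nurse-hours for value 40 — 14 left.
14 nurse-hours left: a 14/28 share of Neuro gives 10×14/28 = 5.

14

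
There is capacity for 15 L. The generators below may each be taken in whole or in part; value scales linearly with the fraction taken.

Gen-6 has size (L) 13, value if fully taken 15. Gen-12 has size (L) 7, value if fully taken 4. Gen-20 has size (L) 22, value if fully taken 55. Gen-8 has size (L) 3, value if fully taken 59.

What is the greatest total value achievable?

89

Best value per unit of size first: Gen-8 59/3≈19.7, Gen-20 55/22≈2.5, Gen-6 15/13≈1.15, Gen-12 4/7≈0.571.
All 3 L of Gen-8 fit (value 59) ; 12 remain.
12 L left: a 12/22 share of Gen-20 gives 55×12/22 = 30.
Total value = 89.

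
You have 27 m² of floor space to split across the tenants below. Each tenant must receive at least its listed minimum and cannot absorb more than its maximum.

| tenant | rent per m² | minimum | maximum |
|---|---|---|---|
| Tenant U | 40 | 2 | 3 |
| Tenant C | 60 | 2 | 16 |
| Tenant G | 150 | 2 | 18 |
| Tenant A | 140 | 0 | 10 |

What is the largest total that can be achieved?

3600

Meeting every minimum uses 2+2+2+0 = 6 m², leaving 21.
Order the tenants by rent per m²: Tenant G 150 > Tenant A 140 > Tenant C 60 > Tenant U 40.
Tenant G: +16 to 18 (cap) → 5 left.
Tenant A: +5 (room for 10) → 5. Pool exhausted.
Total = 40×2 + 60×2 + 150×18 + 140×5 = 3600.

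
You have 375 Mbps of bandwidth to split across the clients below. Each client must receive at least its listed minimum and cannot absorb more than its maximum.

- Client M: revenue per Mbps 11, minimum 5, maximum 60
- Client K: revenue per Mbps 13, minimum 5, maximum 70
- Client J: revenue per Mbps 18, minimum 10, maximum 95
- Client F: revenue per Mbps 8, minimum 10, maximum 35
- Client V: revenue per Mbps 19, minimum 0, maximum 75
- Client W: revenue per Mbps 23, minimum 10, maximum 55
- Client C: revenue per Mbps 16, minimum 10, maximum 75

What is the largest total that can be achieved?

Meeting every minimum uses 5+5+10+10+0+10+10 = 50 Mbps, leaving 325.
Order the clients by revenue per Mbps: Client W 23 > Client V 19 > Client J 18 > Client C 16 > Client K 13 > Client M 11 > Client F 8.
Client W: +45 to 55 (cap) — 280 left.
Client V: +75 to 75 (cap) — 205 left.
Client J: +85 to 95 (cap) — 120 left.
Client C takes 65 more to reach its cap of 75 — 55 left.
Client K has room for 65 more but only 55 remain, so it gets 60.
Total = 11×5 + 13×60 + 18×95 + 8×10 + 19×75 + 23×55 + 16×75 = 6515.

6515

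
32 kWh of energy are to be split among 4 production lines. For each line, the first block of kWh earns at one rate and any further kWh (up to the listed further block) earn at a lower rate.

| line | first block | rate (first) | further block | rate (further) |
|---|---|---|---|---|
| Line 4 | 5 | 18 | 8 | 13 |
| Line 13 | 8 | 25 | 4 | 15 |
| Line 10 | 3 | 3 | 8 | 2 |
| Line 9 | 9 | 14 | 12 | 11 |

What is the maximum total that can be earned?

Rank every tier by rate: Line 13/first 25 > Line 4/first 18 > Line 13/second 15 > Line 9/first 14 > Line 4/second 13 > Line 9/second 11 > Line 10/first 3 > Line 10/second 2.
Fill Line 13 first block (8 at 25) ; 24 left.
Line 4 first at 18: fill all 5 ; 19 left.
Line 13 second at 15: fill all 4 ; 15 left.
Line 9 first at 14: fill all 9 ; 6 left.
Line 4 second at 13: only 6 left, fill 6.
Total = 25×8 + 18×5 + 15×4 + 14×9 + 13×6 = 554.

554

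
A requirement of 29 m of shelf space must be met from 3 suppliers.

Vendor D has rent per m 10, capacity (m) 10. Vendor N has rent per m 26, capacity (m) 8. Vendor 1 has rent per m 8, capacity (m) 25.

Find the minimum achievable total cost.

Fill from the cheapest supplier first.
Vendor 1 at 8: take all 25 m — 4 still needed.
Vendor D (10): take the remaining 4 — done.
Vendor N: unused.
Cost = 25×8 + 4×10 = 240.

240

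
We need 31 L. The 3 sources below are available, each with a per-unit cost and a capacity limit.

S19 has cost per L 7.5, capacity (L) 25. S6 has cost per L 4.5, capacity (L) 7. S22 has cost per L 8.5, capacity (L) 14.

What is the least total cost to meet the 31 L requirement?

211.5

Cheapest first:
Take 7 from S6 at 4.5 — need 24 more.
Take 24 from S19 at 7.5 to finish.
S22: unused.
Cost = 7×4.5 + 24×7.5 = 211.5.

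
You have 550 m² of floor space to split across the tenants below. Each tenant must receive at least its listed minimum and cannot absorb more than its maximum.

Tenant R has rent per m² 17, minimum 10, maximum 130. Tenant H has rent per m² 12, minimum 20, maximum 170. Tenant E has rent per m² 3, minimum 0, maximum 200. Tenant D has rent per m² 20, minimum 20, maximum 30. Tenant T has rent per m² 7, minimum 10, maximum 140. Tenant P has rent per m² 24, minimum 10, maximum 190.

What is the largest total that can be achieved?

9620

Meeting every minimum uses 10+20+0+20+10+10 = 70 m², leaving 480.
Highest rent per m² first: Tenant P 24 > Tenant D 20 > Tenant R 17 > Tenant H 12 > Tenant T 7 > Tenant E 3.
Tenant P: +180 to 190 (cap) → 300 left.
Tenant D takes 10 more to reach its cap of 30 → 290 left.
Tenant R: +120 to 130 (cap) → 170 left.
Tenant H takes 150 more to reach its cap of 170 → 20 left.
Only 20 left; Tenant T takes them to reach 30.
Total = 17×130 + 12×170 + 20×30 + 7×30 + 24×190 = 9620.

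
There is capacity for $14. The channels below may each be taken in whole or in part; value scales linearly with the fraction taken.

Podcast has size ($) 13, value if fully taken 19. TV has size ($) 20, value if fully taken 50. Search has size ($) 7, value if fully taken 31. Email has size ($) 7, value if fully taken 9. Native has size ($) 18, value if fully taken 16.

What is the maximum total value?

Best value per unit of size first: Search 31/7≈4.43, TV 50/20≈2.5, Podcast 19/13≈1.46, Email 9/7≈1.29, Native 16/18≈0.889.
Search: take in full, 7 $ for value 31 → 7 left.
Fill the last 7 $ with part of TV: 7/20 of it earns 17.5.
Total value = 48.5.

48.5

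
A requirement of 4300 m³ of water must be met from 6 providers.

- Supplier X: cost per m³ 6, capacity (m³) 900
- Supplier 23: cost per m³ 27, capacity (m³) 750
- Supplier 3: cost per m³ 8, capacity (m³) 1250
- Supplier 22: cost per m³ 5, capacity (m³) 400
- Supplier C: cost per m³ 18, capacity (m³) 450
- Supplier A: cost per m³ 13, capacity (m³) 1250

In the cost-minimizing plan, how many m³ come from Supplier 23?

Fill from the cheapest provider first.
Supplier 22 (5): use full 400 ; 3900 m³ to go.
Take 900 from Supplier X at 6 ; need 3000 more.
Supplier 3 (8): use full 1250 ; 1750 m³ to go.
Take 1250 from Supplier A at 13 ; need 500 more.
Supplier C (18): use full 450 ; 50 m³ to go.
Supplier 23 (27): take the remaining 50 ; done.

50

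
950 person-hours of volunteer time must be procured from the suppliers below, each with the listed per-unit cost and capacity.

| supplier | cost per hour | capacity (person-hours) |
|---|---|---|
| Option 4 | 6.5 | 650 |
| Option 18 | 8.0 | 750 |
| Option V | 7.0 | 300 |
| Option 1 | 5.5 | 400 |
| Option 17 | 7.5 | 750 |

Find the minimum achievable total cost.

5775

Use suppliers in increasing cost order.
Option 1 at 5.5: take all 400 person-hours ; 550 still needed.
Option 4 (6.5): take the remaining 550 ; done.
Option V, Option 17, Option 18: unused.
Cost = 400×5.5 + 550×6.5 = 5775.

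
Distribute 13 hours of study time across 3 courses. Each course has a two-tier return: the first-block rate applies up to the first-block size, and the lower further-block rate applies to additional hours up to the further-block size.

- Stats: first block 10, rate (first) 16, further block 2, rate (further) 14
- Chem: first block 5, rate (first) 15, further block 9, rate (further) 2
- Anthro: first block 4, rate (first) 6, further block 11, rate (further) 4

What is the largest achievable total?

Treat each block as its own option and order by rate: Stats/first 16 > Chem/first 15 > Stats/second 14 > Anthro/first 6 > Anthro/second 4 > Chem/second 2.
Stats first at 16: fill all 10 → 3 left.
Chem/first: +3 of 5 at 15; pool empty.
Total = 16×10 + 15×3 = 205.

205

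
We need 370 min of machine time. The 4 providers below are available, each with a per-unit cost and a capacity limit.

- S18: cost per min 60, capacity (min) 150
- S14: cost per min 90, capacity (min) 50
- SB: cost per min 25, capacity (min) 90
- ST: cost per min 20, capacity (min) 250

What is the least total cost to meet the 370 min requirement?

Cheapest first:
ST (20): use full 250 ; 120 min to go.
Take 90 from SB at 25 ; need 30 more.
S18 (60): take the remaining 30 ; done.
S14: unused.
Cost = 250×20 + 90×25 + 30×60 = 9050.

9050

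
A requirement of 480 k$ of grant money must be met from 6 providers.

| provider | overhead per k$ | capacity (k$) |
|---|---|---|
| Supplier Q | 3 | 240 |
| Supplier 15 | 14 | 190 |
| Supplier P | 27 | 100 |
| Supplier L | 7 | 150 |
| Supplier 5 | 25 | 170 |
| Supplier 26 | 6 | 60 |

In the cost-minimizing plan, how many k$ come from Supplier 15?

30

Use providers in increasing cost order.
Supplier Q at 3: take all 240 k$ → 240 still needed.
Take 60 from Supplier 26 at 6 → need 180 more.
Supplier L at 7: take all 150 k$ → 30 still needed.
Supplier 15 (14): take the remaining 30 → done.
Supplier 5, Supplier P: unused.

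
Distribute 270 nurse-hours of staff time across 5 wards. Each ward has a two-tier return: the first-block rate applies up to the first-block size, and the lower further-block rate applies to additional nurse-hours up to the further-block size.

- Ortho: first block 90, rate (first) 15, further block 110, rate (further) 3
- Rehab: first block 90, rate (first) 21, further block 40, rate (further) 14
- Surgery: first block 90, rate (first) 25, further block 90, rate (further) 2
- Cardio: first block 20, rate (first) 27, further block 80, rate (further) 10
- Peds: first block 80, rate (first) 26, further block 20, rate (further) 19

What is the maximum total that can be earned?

6550

Rank every tier by rate: Cardio/first 27 > Peds/first 26 > Surgery/first 25 > Rehab/first 21 > Peds/second 19 > Ortho/first 15 > Rehab/second 14 > Cardio/second 10 > Ortho/second 3 > Surgery/second 2.
Cardio first at 27: fill all 20 — 250 left.
Fill Peds first block (80 at 26) — 170 left.
Surgery first at 25: fill all 90 — 80 left.
Rehab/first: +80 of 90 at 21; pool empty.
Total = 27×20 + 26×80 + 25×90 + 21×80 = 6550.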